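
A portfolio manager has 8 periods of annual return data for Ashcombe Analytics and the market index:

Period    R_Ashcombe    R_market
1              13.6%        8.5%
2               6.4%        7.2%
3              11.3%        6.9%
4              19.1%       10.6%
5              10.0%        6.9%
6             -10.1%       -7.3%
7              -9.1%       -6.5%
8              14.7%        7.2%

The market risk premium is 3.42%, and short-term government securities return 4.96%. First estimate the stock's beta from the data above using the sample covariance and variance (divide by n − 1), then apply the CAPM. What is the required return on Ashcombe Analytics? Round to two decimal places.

10.17%

Mean R_i = (13.6 + 6.4 + 11.3 + 19.1 + 10.0 − 10.1 − 9.1 + 14.7) / 8 = 6.9875%
Mean R_m = (8.5 + 7.2 + 6.9 + 10.6 + 6.9 − 7.3 − 6.5 + 7.2) / 8 = 4.1875%
Σ(R_i − R̄_i)(R_m − R̄_m) = 515.7488  ⇒  Cov = 515.7488 / 7 = 73.6784
Σ(R_m − R̄_m)² = 338.7688  ⇒  Var(R_m) = 338.7688 / 7 = 48.3955
β = Cov / Var(R_m) = 73.6784 / 48.3955 = 1.5224
E(R) = R_f + β × MRP = 4.96% + 1.5224 × 3.42% = 10.17%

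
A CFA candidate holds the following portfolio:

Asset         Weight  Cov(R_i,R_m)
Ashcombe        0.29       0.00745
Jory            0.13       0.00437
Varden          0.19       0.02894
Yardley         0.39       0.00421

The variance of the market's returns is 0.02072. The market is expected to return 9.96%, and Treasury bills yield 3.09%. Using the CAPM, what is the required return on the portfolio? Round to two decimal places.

6.36%

β_Ashcombe = 0.00745 / 0.02072 = 0.3596
β_Jory = 0.00437 / 0.02072 = 0.2109
β_Varden = 0.02894 / 0.02072 = 1.3967
β_Yardley = 0.00421 / 0.02072 = 0.2032
β_P = Σ w_i β_i = 0.29×0.3596 + 0.13×0.2109 + 0.19×1.3967 + 0.39×0.2032 = 0.4763
MRP = 9.96% − 3.09% = 6.87%
E(R_P) = R_f + β_P × MRP = 3.09% + 0.4763 × 6.87% = 6.36%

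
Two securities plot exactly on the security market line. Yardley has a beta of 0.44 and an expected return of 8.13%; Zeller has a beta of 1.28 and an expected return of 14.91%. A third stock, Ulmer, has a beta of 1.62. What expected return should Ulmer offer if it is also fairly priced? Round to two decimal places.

17.65%

MRP (SML slope) = (14.91% − 8.13%) / (1.28 − 0.44) = 6.78% / 0.84 = 8.0714%
R_f (intercept) = 8.13% − 0.44 × 8.0714% = 4.5786%
E(R_Ulmer) = R_f + β × MRP = 4.5786% + 1.62 × 8.0714% = 17.65%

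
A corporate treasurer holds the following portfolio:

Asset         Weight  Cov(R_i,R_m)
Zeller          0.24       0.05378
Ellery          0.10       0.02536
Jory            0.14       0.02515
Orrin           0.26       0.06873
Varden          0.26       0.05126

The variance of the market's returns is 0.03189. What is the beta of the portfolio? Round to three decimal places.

1.573

β_Zeller = 0.05378 / 0.03189 = 1.6864
β_Ellery = 0.02536 / 0.03189 = 0.7952
β_Jory = 0.02515 / 0.03189 = 0.7886
β_Orrin = 0.06873 / 0.03189 = 2.1552
β_Varden = 0.05126 / 0.03189 = 1.6074
β_P = Σ w_i β_i = 0.24×1.6864 + 0.10×0.7952 + 0.14×0.7886 + 0.26×2.1552 + 0.26×1.6074 = 1.5729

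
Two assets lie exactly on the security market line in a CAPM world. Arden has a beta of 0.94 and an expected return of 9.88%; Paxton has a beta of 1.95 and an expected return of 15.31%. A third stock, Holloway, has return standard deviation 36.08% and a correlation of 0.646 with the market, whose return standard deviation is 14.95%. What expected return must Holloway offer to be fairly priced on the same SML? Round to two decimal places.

13.21%

MRP = (15.31% − 9.88%) / (1.95 − 0.94) = 5.3762%
R_f = 9.88% − 0.94 × 5.3762% = 4.8264%
β_Holloway = ρ·σ_i/σ_m = 0.646 × 36.08 / 14.95 = 1.5590
E(R_Holloway) = R_f + β × MRP = 4.8264% + 1.5590 × 5.3762% = 13.21%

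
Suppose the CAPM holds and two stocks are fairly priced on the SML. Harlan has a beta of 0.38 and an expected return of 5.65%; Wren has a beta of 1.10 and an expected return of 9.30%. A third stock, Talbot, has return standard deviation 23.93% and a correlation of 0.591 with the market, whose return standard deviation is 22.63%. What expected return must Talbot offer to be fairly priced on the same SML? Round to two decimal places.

6.89%

MRP = (9.30% − 5.65%) / (1.10 − 0.38) = 5.0694%
R_f = 5.65% − 0.38 × 5.0694% = 3.7236%
β_Talbot = ρ·σ_i/σ_m = 0.591 × 23.93 / 22.63 = 0.6250
E(R_Talbot) = R_f + β × MRP = 3.7236% + 0.6250 × 5.0694% = 6.89%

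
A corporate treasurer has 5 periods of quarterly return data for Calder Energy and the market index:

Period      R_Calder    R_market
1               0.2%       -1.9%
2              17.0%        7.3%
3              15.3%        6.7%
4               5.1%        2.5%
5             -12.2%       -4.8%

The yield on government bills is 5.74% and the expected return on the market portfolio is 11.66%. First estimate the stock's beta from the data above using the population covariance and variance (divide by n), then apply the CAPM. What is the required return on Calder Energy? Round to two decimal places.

Mean R_i = (0.2 + 17.0 + 15.3 + 5.1 − 12.2) / 5 = 5.0800%
Mean R_m = (-1.9 + 7.3 + 6.7 + 2.5 − 4.8) / 5 = 1.9600%
Σ(R_i − R̄_i)(R_m − R̄_m) = 247.7560  ⇒  Cov = 247.7560 / 5 = 49.5512
Σ(R_m − R̄_m)² = 111.8720  ⇒  Var(R_m) = 111.8720 / 5 = 22.3744
β = Cov / Var(R_m) = 49.5512 / 22.3744 = 2.2146
MRP = 11.66% − 5.74% = 5.92%
E(R) = R_f + β × MRP = 5.74% + 2.2146 × 5.92% = 18.85%

18.85%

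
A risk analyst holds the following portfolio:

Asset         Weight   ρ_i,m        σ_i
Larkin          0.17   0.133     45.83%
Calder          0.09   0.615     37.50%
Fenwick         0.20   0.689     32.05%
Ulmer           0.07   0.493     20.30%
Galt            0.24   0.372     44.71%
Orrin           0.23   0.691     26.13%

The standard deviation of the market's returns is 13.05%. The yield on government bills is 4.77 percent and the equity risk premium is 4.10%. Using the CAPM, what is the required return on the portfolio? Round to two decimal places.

9.91%

β_Larkin = 0.133 × 45.83% / 13.05% = 0.4671
β_Calder = 0.615 × 37.50% / 13.05% = 1.7672
β_Fenwick = 0.689 × 32.05% / 13.05% = 1.6921
β_Ulmer = 0.493 × 20.30% / 13.05% = 0.7669
β_Galt = 0.372 × 44.71% / 13.05% = 1.2745
β_Orrin = 0.691 × 26.13% / 13.05% = 1.3836
β_P = Σ w_i β_i = 0.17×0.4671 + 0.09×1.7672 + 0.20×1.6921 + 0.07×0.7669 + 0.24×1.2745 + 0.23×1.3836 = 1.2547
E(R_P) = R_f + β_P × MRP = 4.77% + 1.2547 × 4.10% = 9.91%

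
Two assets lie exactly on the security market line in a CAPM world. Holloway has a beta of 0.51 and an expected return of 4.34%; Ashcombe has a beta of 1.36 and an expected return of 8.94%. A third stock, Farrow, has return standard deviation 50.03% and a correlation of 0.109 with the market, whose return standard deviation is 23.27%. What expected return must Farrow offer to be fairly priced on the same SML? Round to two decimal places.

MRP = (8.94% − 4.34%) / (1.36 − 0.51) = 5.4118%
R_f = 4.34% − 0.51 × 5.4118% = 1.5800%
β_Farrow = ρ·σ_i/σ_m = 0.109 × 50.03 / 23.27 = 0.2343
E(R_Farrow) = R_f + β × MRP = 1.5800% + 0.2343 × 5.4118% = 2.85%

2.85%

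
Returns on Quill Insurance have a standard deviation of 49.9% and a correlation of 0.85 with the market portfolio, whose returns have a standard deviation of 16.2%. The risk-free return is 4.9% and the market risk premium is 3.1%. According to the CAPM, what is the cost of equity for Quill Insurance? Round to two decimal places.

β = ρ × σ_i / σ_m = 0.85 × 49.9% / 16.2% = 2.6182
E(R) = 4.9% + 2.6182 × 3.1% = 13.02%

13.02%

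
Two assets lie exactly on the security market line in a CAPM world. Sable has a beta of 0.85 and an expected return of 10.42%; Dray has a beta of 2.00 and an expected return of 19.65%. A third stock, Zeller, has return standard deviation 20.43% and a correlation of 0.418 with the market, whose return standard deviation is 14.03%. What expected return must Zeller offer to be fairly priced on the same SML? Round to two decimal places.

8.48%

MRP = (19.65% − 10.42%) / (2.00 − 0.85) = 8.0261%
R_f = 10.42% − 0.85 × 8.0261% = 3.5978%
β_Zeller = ρ·σ_i/σ_m = 0.418 × 20.43 / 14.03 = 0.6087
E(R_Zeller) = R_f + β × MRP = 3.5978% + 0.6087 × 8.0261% = 8.48%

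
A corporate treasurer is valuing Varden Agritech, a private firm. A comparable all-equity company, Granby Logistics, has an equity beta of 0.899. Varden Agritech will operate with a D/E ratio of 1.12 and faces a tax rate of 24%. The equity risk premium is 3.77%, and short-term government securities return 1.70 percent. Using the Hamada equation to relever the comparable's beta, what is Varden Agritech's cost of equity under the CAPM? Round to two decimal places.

β_L = β_U × [1 + (1 − t)(D/E)] = 0.899 × [1 + (1 − 0.24) × 1.12]
    = 0.899 × [1 + 0.76 × 1.12] = 0.899 × 1.8512 = 1.6642
E(R) = R_f + β_L × MRP = 1.70% + 1.6642 × 3.77% = 7.97%

7.97%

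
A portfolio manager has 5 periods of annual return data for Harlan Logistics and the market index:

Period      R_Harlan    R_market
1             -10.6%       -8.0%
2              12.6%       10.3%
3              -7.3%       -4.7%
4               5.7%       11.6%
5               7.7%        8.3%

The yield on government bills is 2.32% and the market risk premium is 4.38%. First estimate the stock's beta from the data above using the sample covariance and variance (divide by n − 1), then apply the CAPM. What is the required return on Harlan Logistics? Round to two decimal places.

6.91%

Mean R_i = (-10.6 + 12.6 − 7.3 + 5.7 + 7.7) / 5 = 1.6200%
Mean R_m = (-8.0 + 10.3 − 4.7 + 11.6 + 8.3) / 5 = 3.5000%
Σ(R_i − R̄_i)(R_m − R̄_m) = 350.5700  ⇒  Cov = 350.5700 / 4 = 87.6425
Σ(R_m − R̄_m)² = 334.3800  ⇒  Var(R_m) = 334.3800 / 4 = 83.5950
β = Cov / Var(R_m) = 87.6425 / 83.5950 = 1.0484
E(R) = R_f + β × MRP = 2.32% + 1.0484 × 4.38% = 6.91%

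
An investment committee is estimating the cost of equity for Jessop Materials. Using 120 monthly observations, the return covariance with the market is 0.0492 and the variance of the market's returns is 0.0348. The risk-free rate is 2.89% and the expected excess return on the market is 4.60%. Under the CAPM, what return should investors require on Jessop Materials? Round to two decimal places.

β = Cov(R_i, R_m) / Var(R_m) = 0.0492 / 0.0348 = 1.4138
E(R) = R_f + β × MRP = 2.89% + 1.4138 × 4.60% = 9.39%

9.39%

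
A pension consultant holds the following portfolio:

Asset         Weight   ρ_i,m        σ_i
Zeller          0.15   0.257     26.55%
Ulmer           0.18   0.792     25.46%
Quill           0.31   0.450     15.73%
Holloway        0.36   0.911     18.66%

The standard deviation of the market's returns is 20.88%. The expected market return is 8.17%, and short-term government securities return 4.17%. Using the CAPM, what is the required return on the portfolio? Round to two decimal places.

6.65%

β_Zeller = 0.257 × 26.55% / 20.88% = 0.3268
β_Ulmer = 0.792 × 25.46% / 20.88% = 0.9657
β_Quill = 0.450 × 15.73% / 20.88% = 0.3390
β_Holloway = 0.911 × 18.66% / 20.88% = 0.8141
β_P = Σ w_i β_i = 0.15×0.3268 + 0.18×0.9657 + 0.31×0.3390 + 0.36×0.8141 = 0.6210
MRP = 8.17% − 4.17% = 4.00%
E(R_P) = R_f + β_P × MRP = 4.17% + 0.6210 × 4.00% = 6.65%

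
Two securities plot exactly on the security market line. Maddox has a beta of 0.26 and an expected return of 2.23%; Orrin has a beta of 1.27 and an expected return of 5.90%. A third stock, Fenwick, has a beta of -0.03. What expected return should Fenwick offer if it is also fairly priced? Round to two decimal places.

MRP (SML slope) = (5.90% − 2.23%) / (1.27 − 0.26) = 3.67% / 1.01 = 3.6337%
R_f (intercept) = 2.23% − 0.26 × 3.6337% = 1.2852%
E(R_Fenwick) = R_f + β × MRP = 1.2852% + -0.03 × 3.6337% = 1.18%

1.18%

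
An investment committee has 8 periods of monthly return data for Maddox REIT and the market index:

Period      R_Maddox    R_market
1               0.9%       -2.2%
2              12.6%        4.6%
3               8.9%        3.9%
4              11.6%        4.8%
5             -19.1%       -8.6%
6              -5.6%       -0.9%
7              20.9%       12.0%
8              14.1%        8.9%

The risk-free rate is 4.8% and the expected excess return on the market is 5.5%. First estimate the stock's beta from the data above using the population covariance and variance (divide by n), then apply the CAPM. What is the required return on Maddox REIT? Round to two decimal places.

15.24%

Mean R_i = (0.9 + 12.6 + 8.9 + 11.6 − 19.1 − 5.6 + 20.9 + 14.1) / 8 = 5.5375%
Mean R_m = (-2.2 + 4.6 + 3.9 + 4.8 − 8.6 − 0.9 + 12.0 + 8.9) / 8 = 2.8125%
Σ(R_i − R̄_i)(R_m − R̄_m) = 567.3663  ⇒  Cov = 567.3663 / 8 = 70.9208
Σ(R_m − R̄_m)² = 298.9488  ⇒  Var(R_m) = 298.9488 / 8 = 37.3686
β = Cov / Var(R_m) = 70.9208 / 37.3686 = 1.8979
E(R) = R_f + β × MRP = 4.8% + 1.8979 × 5.5% = 15.24%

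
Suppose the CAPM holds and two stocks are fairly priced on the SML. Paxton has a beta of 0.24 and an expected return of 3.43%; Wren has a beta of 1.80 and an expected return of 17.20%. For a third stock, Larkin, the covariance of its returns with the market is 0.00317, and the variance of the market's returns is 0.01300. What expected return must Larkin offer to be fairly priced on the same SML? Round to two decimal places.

3.46%

MRP = (17.20% − 3.43%) / (1.80 − 0.24) = 8.8269%
R_f = 3.43% − 0.24 × 8.8269% = 1.3115%
β_Larkin = Cov / Var(R_m) = 0.00317 / 0.01300 = 0.2438
E(R_Larkin) = R_f + β × MRP = 1.3115% + 0.2438 × 8.8269% = 3.46%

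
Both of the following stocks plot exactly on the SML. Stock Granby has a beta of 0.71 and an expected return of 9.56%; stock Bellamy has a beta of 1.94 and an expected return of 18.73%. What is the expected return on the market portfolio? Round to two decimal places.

11.72%

Both satisfy E(R) = R_f + β·MRP, so the slope of the SML is
MRP = (18.73% − 9.56%) / (1.94 − 0.71) = 9.17% / 1.23 = 7.4553%
R_f = E(R_Granby) − β_Granby·MRP = 9.56% − 0.71 × 7.4553% = 4.2667%
E(R_m) = R_f + MRP = 4.2667% + 7.4553% = 11.72%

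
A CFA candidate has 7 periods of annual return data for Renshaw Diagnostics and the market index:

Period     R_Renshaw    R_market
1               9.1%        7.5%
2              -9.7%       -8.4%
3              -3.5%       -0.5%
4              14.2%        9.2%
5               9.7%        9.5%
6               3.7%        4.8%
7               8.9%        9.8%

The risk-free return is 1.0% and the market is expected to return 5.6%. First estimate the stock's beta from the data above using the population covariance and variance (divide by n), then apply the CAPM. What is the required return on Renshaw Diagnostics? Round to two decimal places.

6.53%

Mean R_i = (9.1 − 9.7 − 3.5 + 14.2 + 9.7 + 3.7 + 8.9) / 7 = 4.6286%
Mean R_m = (7.5 − 8.4 − 0.5 + 9.2 + 9.5 + 4.8 + 9.8) / 7 = 4.5571%
Σ(R_i − R̄_i)(R_m − R̄_m) = 331.5986  ⇒  Cov = 331.5986 / 7 = 47.3712
Σ(R_m − R̄_m)² = 275.6571  ⇒  Var(R_m) = 275.6571 / 7 = 39.3796
β = Cov / Var(R_m) = 47.3712 / 39.3796 = 1.2029
MRP = 5.6% − 1.0% = 4.60%
E(R) = R_f + β × MRP = 1.0% + 1.2029 × 4.6% = 6.53%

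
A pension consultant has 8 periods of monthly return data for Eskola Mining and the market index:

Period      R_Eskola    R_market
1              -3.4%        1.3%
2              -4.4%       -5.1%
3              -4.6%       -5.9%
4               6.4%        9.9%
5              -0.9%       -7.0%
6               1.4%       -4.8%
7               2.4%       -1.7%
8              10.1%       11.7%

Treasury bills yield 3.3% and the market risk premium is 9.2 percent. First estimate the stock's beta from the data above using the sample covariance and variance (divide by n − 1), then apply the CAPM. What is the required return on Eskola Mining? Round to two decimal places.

8.83%

Mean R_i = (-3.4 − 4.4 − 4.6 + 6.4 − 0.9 + 1.4 + 2.4 + 10.1) / 8 = 0.8750%
Mean R_m = (1.3 − 5.1 − 5.9 + 9.9 − 7.0 − 4.8 − 1.7 + 11.7) / 8 = -0.2000%
Σ(R_i − R̄_i)(R_m − R̄_m) = 223.5900  ⇒  Cov = 223.5900 / 7 = 31.9414
Σ(R_m − R̄_m)² = 372.0200  ⇒  Var(R_m) = 372.0200 / 7 = 53.1457
β = Cov / Var(R_m) = 31.9414 / 53.1457 = 0.6010
E(R) = R_f + β × MRP = 3.3% + 0.6010 × 9.2% = 8.83%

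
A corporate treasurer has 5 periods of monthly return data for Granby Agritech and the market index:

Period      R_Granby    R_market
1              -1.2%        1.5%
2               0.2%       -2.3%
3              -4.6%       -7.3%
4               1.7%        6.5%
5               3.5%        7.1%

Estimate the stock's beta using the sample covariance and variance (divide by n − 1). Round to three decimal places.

Mean R_i = (-1.2 + 0.2 − 4.6 + 1.7 + 3.5) / 5 = -0.0800%
Mean R_m = (1.5 − 2.3 − 7.3 + 6.5 + 7.1) / 5 = 1.1000%
Σ(R_i − R̄_i)(R_m − R̄_m) = 67.6600  ⇒  Cov = 67.6600 / 4 = 16.9150
Σ(R_m − R̄_m)² = 147.4400  ⇒  Var(R_m) = 147.4400 / 4 = 36.8600
β = Cov / Var(R_m) = 16.9150 / 36.8600 = 0.4589

0.459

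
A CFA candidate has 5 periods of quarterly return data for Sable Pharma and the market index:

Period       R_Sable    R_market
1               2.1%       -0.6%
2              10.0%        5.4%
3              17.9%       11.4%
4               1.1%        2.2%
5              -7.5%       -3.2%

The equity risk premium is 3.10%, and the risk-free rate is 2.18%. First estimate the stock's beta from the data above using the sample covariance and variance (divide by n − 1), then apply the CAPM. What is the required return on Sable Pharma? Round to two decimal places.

7.29%

Mean R_i = (2.1 + 10.0 + 17.9 + 1.1 − 7.5) / 5 = 4.7200%
Mean R_m = (-0.6 + 5.4 + 11.4 + 2.2 − 3.2) / 5 = 3.0400%
Σ(R_i − R̄_i)(R_m − R̄_m) = 211.4760  ⇒  Cov = 211.4760 / 4 = 52.8690
Σ(R_m − R̄_m)² = 128.3520  ⇒  Var(R_m) = 128.3520 / 4 = 32.0880
β = Cov / Var(R_m) = 52.8690 / 32.0880 = 1.6476
E(R) = R_f + β × MRP = 2.18% + 1.6476 × 3.10% = 7.29%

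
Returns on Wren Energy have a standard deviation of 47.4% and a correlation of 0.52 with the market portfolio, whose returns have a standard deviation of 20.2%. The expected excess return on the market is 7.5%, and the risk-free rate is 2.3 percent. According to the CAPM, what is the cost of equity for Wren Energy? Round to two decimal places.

11.45%

β = ρ × σ_i / σ_m = 0.52 × 47.4% / 20.2% = 1.2202
E(R) = 2.3% + 1.2202 × 7.5% = 11.45%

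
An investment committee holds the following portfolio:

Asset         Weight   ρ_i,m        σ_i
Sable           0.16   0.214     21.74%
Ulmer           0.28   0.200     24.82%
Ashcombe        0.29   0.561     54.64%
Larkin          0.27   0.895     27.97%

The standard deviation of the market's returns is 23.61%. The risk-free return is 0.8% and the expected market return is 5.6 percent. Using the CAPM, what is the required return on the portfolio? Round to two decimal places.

β_Sable = 0.214 × 21.74% / 23.61% = 0.1971
β_Ulmer = 0.200 × 24.82% / 23.61% = 0.2102
β_Ashcombe = 0.561 × 54.64% / 23.61% = 1.2983
β_Larkin = 0.895 × 27.97% / 23.61% = 1.0603
β_P = Σ w_i β_i = 0.16×0.1971 + 0.28×0.2102 + 0.29×1.2983 + 0.27×1.0603 = 0.7532
MRP = 5.6% − 0.8% = 4.80%
E(R_P) = R_f + β_P × MRP = 0.8% + 0.7532 × 4.8% = 4.42%

4.42%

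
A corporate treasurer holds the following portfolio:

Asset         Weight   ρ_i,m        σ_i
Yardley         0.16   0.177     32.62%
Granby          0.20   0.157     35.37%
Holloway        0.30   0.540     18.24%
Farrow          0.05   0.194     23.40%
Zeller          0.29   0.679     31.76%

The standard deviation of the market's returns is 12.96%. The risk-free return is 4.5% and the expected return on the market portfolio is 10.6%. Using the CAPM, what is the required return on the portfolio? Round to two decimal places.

9.90%

β_Yardley = 0.177 × 32.62% / 12.96% = 0.4455
β_Granby = 0.157 × 35.37% / 12.96% = 0.4285
β_Holloway = 0.540 × 18.24% / 12.96% = 0.7600
β_Farrow = 0.194 × 23.40% / 12.96% = 0.3503
β_Zeller = 0.679 × 31.76% / 12.96% = 1.6640
β_P = Σ w_i β_i = 0.16×0.4455 + 0.20×0.4285 + 0.30×0.7600 + 0.05×0.3503 + 0.29×1.6640 = 0.8851
MRP = 10.6% − 4.5% = 6.10%
E(R_P) = R_f + β_P × MRP = 4.5% + 0.8851 × 6.1% = 9.90%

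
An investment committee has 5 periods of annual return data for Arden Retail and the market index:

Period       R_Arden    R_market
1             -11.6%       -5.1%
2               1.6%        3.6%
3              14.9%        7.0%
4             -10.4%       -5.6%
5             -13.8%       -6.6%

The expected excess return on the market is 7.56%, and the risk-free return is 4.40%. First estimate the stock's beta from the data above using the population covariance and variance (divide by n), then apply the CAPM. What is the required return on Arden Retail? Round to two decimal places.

Mean R_i = (-11.6 + 1.6 + 14.9 − 10.4 − 13.8) / 5 = -3.8600%
Mean R_m = (-5.1 + 3.6 + 7.0 − 5.6 − 6.6) / 5 = -1.3400%
Σ(R_i − R̄_i)(R_m − R̄_m) = 292.6780  ⇒  Cov = 292.6780 / 5 = 58.5356
Σ(R_m − R̄_m)² = 153.9120  ⇒  Var(R_m) = 153.9120 / 5 = 30.7824
β = Cov / Var(R_m) = 58.5356 / 30.7824 = 1.9016
E(R) = R_f + β × MRP = 4.40% + 1.9016 × 7.56% = 18.78%

18.78%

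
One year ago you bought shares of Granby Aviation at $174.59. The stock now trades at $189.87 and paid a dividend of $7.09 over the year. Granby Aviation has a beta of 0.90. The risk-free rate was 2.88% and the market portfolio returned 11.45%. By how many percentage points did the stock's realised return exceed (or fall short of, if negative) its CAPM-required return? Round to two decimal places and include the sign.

+2.22%

Realised HPR = (P1 + D1 − P0) / P0 = (189.87 + 7.09 − 174.59) / 174.59 = 22.37 / 174.59 = 12.8129%
MRP = 11.45% − 2.88% = 8.57%
CAPM required = R_f + β·MRP = 2.88% + 0.90 × 8.57% = 10.5930%
α = realised − required = 12.8129% − 10.5930% = +2.22%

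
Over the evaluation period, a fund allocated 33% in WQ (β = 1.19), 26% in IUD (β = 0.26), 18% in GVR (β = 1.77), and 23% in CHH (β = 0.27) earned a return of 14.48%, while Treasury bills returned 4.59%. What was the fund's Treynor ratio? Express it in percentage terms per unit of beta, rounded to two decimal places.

β_P = 0.33×1.19 + 0.26×0.26 + 0.18×1.77 + 0.23×0.27 = 0.8410
Treynor = (R_P − R_f) / β_P = (14.48% − 4.59%) / 0.8410 = 9.89% / 0.8410 = 11.76%

11.76%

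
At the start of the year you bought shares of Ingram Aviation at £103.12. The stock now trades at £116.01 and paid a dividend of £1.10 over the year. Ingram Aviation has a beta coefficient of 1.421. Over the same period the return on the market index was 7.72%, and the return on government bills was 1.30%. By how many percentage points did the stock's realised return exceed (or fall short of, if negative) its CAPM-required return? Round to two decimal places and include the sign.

Realised HPR = (P1 + D1 − P0) / P0 = (116.01 + 1.10 − 103.12) / 103.12 = 13.99 / 103.12 = 13.5667%
MRP = 7.72% − 1.30% = 6.42%
CAPM required = R_f + β·MRP = 1.30% + 1.421 × 6.42% = 10.42282%
α = realised − required = 13.5667% − 10.42282% = +3.14%

+3.14%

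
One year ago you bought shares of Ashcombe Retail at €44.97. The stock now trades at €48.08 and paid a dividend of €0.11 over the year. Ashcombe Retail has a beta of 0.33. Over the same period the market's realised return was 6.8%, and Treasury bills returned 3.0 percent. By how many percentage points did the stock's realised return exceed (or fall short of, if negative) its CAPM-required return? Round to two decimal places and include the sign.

+2.91%

Realised HPR = (P1 + D1 − P0) / P0 = (48.08 + 0.11 − 44.97) / 44.97 = 3.22 / 44.97 = 7.1603%
MRP = 6.8% − 3.0% = 3.80%
CAPM required = R_f + β·MRP = 3.0% + 0.33 × 3.8% = 4.2540%
α = realised − required = 7.1603% − 4.2540% = +2.91%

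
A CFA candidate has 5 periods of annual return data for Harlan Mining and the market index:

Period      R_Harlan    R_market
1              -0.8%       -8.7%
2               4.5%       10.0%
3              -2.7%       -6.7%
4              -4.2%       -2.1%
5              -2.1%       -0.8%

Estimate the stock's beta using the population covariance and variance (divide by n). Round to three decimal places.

Mean R_i = (-0.8 + 4.5 − 2.7 − 4.2 − 2.1) / 5 = -1.0600%
Mean R_m = (-8.7 + 10.0 − 6.7 − 2.1 − 0.8) / 5 = -1.6600%
Σ(R_i − R̄_i)(R_m − R̄_m) = 71.7520  ⇒  Cov = 71.7520 / 5 = 14.3504
Σ(R_m − R̄_m)² = 211.8520  ⇒  Var(R_m) = 211.8520 / 5 = 42.3704
β = Cov / Var(R_m) = 14.3504 / 42.3704 = 0.3387

0.339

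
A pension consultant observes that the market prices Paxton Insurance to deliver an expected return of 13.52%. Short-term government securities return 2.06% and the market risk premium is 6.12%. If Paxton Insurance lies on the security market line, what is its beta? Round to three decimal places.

β = (E(R) − R_f) / MRP = (13.52% − 2.06%) / 6.12% = 11.46% / 6.12% = 1.873

1.873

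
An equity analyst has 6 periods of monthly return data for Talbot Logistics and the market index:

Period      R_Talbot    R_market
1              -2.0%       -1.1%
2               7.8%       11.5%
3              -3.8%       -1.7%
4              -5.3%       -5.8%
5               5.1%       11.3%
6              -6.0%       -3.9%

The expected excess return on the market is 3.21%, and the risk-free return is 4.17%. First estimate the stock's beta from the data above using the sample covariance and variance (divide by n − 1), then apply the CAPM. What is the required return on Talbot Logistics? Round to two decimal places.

6.53%

Mean R_i = (-2.0 + 7.8 − 3.8 − 5.3 + 5.1 − 6.0) / 6 = -0.7000%
Mean R_m = (-1.1 + 11.5 − 1.7 − 5.8 + 11.3 − 3.9) / 6 = 1.7167%
Σ(R_i − R̄_i)(R_m − R̄_m) = 217.3400  ⇒  Cov = 217.3400 / 5 = 43.4680
Σ(R_m − R̄_m)² = 295.2083  ⇒  Var(R_m) = 295.2083 / 5 = 59.0417
β = Cov / Var(R_m) = 43.4680 / 59.0417 = 0.7362
E(R) = R_f + β × MRP = 4.17% + 0.7362 × 3.21% = 6.53%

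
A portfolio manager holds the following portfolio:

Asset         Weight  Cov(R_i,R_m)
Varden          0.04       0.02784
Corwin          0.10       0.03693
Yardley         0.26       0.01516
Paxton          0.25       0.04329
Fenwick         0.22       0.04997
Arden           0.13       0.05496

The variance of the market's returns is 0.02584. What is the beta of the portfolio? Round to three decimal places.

β_Varden = 0.02784 / 0.02584 = 1.0774
β_Corwin = 0.03693 / 0.02584 = 1.4292
β_Yardley = 0.01516 / 0.02584 = 0.5867
β_Paxton = 0.04329 / 0.02584 = 1.6753
β_Fenwick = 0.04997 / 0.02584 = 1.9338
β_Arden = 0.05496 / 0.02584 = 2.1269
β_P = Σ w_i β_i = 0.04×1.0774 + 0.10×1.4292 + 0.26×0.5867 + 0.25×1.6753 + 0.22×1.9338 + 0.13×2.1269 = 1.4593

1.459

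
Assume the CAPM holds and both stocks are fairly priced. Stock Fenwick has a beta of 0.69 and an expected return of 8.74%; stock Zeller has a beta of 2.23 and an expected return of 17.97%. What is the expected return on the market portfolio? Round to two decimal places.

Both satisfy E(R) = R_f + β·MRP, so the slope of the SML is
MRP = (17.97% − 8.74%) / (2.23 − 0.69) = 9.23% / 1.54 = 5.9935%
R_f = E(R_Fenwick) − β_Fenwick·MRP = 8.74% − 0.69 × 5.9935% = 4.6045%
E(R_m) = R_f + MRP = 4.6045% + 5.9935% = 10.60%

10.60%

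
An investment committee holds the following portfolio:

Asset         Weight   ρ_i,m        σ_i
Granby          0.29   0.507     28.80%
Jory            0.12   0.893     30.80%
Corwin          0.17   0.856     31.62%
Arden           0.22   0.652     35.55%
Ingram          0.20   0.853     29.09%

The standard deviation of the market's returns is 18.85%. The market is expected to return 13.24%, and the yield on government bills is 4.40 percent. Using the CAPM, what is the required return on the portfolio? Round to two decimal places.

14.81%

β_Granby = 0.507 × 28.80% / 18.85% = 0.7746
β_Jory = 0.893 × 30.80% / 18.85% = 1.4591
β_Corwin = 0.856 × 31.62% / 18.85% = 1.4359
β_Arden = 0.652 × 35.55% / 18.85% = 1.2296
β_Ingram = 0.853 × 29.09% / 18.85% = 1.3164
β_P = Σ w_i β_i = 0.29×0.7746 + 0.12×1.4591 + 0.17×1.4359 + 0.22×1.2296 + 0.20×1.3164 = 1.1776
MRP = 13.24% − 4.40% = 8.84%
E(R_P) = R_f + β_P × MRP = 4.40% + 1.1776 × 8.84% = 14.81%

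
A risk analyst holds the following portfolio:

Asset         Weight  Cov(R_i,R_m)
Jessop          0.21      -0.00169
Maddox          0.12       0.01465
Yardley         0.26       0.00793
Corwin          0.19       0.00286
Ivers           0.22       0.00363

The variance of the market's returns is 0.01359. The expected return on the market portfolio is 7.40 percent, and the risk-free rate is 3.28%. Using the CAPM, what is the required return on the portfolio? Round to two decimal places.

β_Jessop = -0.00169 / 0.01359 = -0.1244
β_Maddox = 0.01465 / 0.01359 = 1.0780
β_Yardley = 0.00793 / 0.01359 = 0.5835
β_Corwin = 0.00286 / 0.01359 = 0.2104
β_Ivers = 0.00363 / 0.01359 = 0.2671
β_P = Σ w_i β_i = 0.21×-0.1244 + 0.12×1.0780 + 0.26×0.5835 + 0.19×0.2104 + 0.22×0.2671 = 0.3537
MRP = 7.40% − 3.28% = 4.12%
E(R_P) = R_f + β_P × MRP = 3.28% + 0.3537 × 4.12% = 4.74%

4.74%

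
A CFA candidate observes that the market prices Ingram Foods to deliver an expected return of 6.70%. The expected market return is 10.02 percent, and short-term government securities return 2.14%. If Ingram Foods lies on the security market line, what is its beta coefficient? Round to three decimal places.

MRP = 10.02% − 2.14% = 7.88%
β = (E(R) − R_f) / MRP = (6.70% − 2.14%) / 7.88% = 4.56% / 7.88% = 0.579

0.579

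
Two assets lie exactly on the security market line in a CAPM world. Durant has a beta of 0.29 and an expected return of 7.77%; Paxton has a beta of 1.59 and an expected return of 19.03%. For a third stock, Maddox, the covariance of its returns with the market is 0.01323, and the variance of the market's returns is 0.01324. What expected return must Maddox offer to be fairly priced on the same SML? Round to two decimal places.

13.91%

MRP = (19.03% − 7.77%) / (1.59 − 0.29) = 8.6615%
R_f = 7.77% − 0.29 × 8.6615% = 5.2582%
β_Maddox = Cov / Var(R_m) = 0.01323 / 0.01324 = 0.9992
E(R_Maddox) = R_f + β × MRP = 5.2582% + 0.9992 × 8.6615% = 13.91%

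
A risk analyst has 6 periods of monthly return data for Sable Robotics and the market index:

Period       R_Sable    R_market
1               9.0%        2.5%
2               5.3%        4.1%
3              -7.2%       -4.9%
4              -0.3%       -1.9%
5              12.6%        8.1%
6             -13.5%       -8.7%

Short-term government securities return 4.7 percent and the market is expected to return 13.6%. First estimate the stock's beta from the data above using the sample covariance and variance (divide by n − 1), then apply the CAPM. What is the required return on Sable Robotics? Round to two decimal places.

Mean R_i = (9.0 + 5.3 − 7.2 − 0.3 + 12.6 − 13.5) / 6 = 0.9833%
Mean R_m = (2.5 + 4.1 − 4.9 − 1.9 + 8.1 − 8.7) / 6 = -0.1333%
Σ(R_i − R̄_i)(R_m − R̄_m) = 300.3767  ⇒  Cov = 300.3767 / 5 = 60.0753
Σ(R_m − R̄_m)² = 191.8733  ⇒  Var(R_m) = 191.8733 / 5 = 38.3747
β = Cov / Var(R_m) = 60.0753 / 38.3747 = 1.5655
MRP = 13.6% − 4.7% = 8.90%
E(R) = R_f + β × MRP = 4.7% + 1.5655 × 8.9% = 18.63%

18.63%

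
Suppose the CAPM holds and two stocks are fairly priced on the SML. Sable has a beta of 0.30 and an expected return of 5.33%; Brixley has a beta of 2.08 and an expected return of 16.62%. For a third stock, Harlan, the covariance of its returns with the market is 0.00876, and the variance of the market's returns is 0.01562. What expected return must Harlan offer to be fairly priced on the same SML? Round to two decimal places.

6.98%

MRP = (16.62% − 5.33%) / (2.08 − 0.30) = 6.3427%
R_f = 5.33% − 0.30 × 6.3427% = 3.4272%
β_Harlan = Cov / Var(R_m) = 0.00876 / 0.01562 = 0.5608
E(R_Harlan) = R_f + β × MRP = 3.4272% + 0.5608 × 6.3427% = 6.98%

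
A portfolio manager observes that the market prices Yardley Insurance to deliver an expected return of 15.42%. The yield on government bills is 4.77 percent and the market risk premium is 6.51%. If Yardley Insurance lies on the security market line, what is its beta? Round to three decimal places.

1.636

β = (E(R) − R_f) / MRP = (15.42% − 4.77%) / 6.51% = 10.65% / 6.51% = 1.636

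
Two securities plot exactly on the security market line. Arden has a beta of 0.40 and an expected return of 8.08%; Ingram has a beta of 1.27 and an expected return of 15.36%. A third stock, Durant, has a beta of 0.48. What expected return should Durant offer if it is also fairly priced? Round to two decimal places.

8.75%

MRP (SML slope) = (15.36% − 8.08%) / (1.27 − 0.40) = 7.28% / 0.87 = 8.3678%
R_f (intercept) = 8.08% − 0.40 × 8.3678% = 4.7329%
E(R_Durant) = R_f + β × MRP = 4.7329% + 0.48 × 8.3678% = 8.75%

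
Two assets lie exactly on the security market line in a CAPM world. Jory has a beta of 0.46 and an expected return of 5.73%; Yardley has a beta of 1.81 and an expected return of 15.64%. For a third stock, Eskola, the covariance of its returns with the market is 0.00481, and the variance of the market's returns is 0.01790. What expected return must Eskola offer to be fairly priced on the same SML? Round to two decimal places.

MRP = (15.64% − 5.73%) / (1.81 − 0.46) = 7.3407%
R_f = 5.73% − 0.46 × 7.3407% = 2.3533%
β_Eskola = Cov / Var(R_m) = 0.00481 / 0.01790 = 0.2687
E(R_Eskola) = R_f + β × MRP = 2.3533% + 0.2687 × 7.3407% = 4.33%

4.33%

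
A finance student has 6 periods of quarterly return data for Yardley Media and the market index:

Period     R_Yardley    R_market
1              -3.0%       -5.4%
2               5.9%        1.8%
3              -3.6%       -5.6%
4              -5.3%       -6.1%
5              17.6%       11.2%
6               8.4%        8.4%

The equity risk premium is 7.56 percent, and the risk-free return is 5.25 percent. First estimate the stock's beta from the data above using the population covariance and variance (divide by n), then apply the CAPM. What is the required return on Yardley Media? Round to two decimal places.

Mean R_i = (-3.0 + 5.9 − 3.6 − 5.3 + 17.6 + 8.4) / 6 = 3.3333%
Mean R_m = (-5.4 + 1.8 − 5.6 − 6.1 + 11.2 + 8.4) / 6 = 0.7167%
Σ(R_i − R̄_i)(R_m − R̄_m) = 332.6567  ⇒  Cov = 332.6567 / 6 = 55.4428
Σ(R_m − R̄_m)² = 293.8883  ⇒  Var(R_m) = 293.8883 / 6 = 48.9814
β = Cov / Var(R_m) = 55.4428 / 48.9814 = 1.1319
E(R) = R_f + β × MRP = 5.25% + 1.1319 × 7.56% = 13.81%

13.81%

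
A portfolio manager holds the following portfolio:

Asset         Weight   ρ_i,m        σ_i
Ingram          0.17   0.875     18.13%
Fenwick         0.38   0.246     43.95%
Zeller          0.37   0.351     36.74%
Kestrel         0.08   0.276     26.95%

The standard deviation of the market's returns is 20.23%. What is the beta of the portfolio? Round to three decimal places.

0.602

β_Ingram = 0.875 × 18.13% / 20.23% = 0.7842
β_Fenwick = 0.246 × 43.95% / 20.23% = 0.5344
β_Zeller = 0.351 × 36.74% / 20.23% = 0.6375
β_Kestrel = 0.276 × 26.95% / 20.23% = 0.3677
β_P = Σ w_i β_i = 0.17×0.7842 + 0.38×0.5344 + 0.37×0.6375 + 0.08×0.3677 = 0.6017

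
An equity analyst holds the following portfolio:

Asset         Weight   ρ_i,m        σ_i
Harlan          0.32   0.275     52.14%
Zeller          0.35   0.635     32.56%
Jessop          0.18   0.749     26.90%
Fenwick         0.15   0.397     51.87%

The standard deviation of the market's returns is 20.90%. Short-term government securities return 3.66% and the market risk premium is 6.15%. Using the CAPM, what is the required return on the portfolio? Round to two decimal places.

9.12%

β_Harlan = 0.275 × 52.14% / 20.90% = 0.6861
β_Zeller = 0.635 × 32.56% / 20.90% = 0.9893
β_Jessop = 0.749 × 26.90% / 20.90% = 0.9640
β_Fenwick = 0.397 × 51.87% / 20.90% = 0.9853
β_P = Σ w_i β_i = 0.32×0.6861 + 0.35×0.9893 + 0.18×0.9640 + 0.15×0.9853 = 0.8871
E(R_P) = R_f + β_P × MRP = 3.66% + 0.8871 × 6.15% = 9.12%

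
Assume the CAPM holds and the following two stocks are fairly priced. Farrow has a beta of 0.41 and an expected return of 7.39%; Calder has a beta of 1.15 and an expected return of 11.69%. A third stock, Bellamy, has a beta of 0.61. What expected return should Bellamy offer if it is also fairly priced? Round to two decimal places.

MRP (SML slope) = (11.69% − 7.39%) / (1.15 − 0.41) = 4.30% / 0.74 = 5.8108%
R_f (intercept) = 7.39% − 0.41 × 5.8108% = 5.0076%
E(R_Bellamy) = R_f + β × MRP = 5.0076% + 0.61 × 5.8108% = 8.55%

8.55%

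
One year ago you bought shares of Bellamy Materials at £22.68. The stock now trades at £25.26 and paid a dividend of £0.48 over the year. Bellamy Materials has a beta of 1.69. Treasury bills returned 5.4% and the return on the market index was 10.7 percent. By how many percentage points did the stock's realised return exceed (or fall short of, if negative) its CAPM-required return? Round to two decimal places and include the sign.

-0.86%

Realised HPR = (P1 + D1 − P0) / P0 = (25.26 + 0.48 − 22.68) / 22.68 = 3.06 / 22.68 = 13.4921%
MRP = 10.7% − 5.4% = 5.30%
CAPM required = R_f + β·MRP = 5.4% + 1.69 × 5.3% = 14.3570%
α = realised − required = 13.4921% − 14.3570% = -0.86%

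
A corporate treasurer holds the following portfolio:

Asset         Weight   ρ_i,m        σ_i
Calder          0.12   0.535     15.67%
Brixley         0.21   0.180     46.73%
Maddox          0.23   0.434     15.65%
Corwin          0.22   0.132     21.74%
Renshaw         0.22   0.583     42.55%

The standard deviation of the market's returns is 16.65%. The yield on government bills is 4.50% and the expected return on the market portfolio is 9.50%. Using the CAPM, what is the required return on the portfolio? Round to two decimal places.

7.63%

β_Calder = 0.535 × 15.67% / 16.65% = 0.5035
β_Brixley = 0.180 × 46.73% / 16.65% = 0.5052
β_Maddox = 0.434 × 15.65% / 16.65% = 0.4079
β_Corwin = 0.132 × 21.74% / 16.65% = 0.1724
β_Renshaw = 0.583 × 42.55% / 16.65% = 1.4899
β_P = Σ w_i β_i = 0.12×0.5035 + 0.21×0.5052 + 0.23×0.4079 + 0.22×0.1724 + 0.22×1.4899 = 0.6260
MRP = 9.50% − 4.50% = 5.00%
E(R_P) = R_f + β_P × MRP = 4.50% + 0.6260 × 5.00% = 7.63%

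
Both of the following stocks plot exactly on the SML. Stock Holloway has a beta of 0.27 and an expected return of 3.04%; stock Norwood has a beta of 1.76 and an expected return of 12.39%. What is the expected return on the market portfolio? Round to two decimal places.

Both satisfy E(R) = R_f + β·MRP, so the slope of the SML is
MRP = (12.39% − 3.04%) / (1.76 − 0.27) = 9.35% / 1.49 = 6.2752%
R_f = E(R_Holloway) − β_Holloway·MRP = 3.04% − 0.27 × 6.2752% = 1.3457%
E(R_m) = R_f + MRP = 1.3457% + 6.2752% = 7.62%

7.62%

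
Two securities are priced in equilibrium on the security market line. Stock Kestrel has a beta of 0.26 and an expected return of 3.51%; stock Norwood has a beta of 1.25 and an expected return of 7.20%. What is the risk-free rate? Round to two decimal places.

Both satisfy E(R) = R_f + β·MRP, so the slope of the SML is
MRP = (7.20% − 3.51%) / (1.25 − 0.26) = 3.69% / 0.99 = 3.7273%
R_f = E(R_Kestrel) − β_Kestrel·MRP = 3.51% − 0.26 × 3.7273% = 2.5409%

2.54%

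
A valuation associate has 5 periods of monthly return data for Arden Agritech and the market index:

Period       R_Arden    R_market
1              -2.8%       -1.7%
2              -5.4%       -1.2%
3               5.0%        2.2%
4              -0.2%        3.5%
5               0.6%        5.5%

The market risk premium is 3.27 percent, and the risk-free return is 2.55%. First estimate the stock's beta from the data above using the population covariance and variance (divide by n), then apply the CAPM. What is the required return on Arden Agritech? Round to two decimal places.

5.09%

Mean R_i = (-2.8 − 5.4 + 5.0 − 0.2 + 0.6) / 5 = -0.5600%
Mean R_m = (-1.7 − 1.2 + 2.2 + 3.5 + 5.5) / 5 = 1.6600%
Σ(R_i − R̄_i)(R_m − R̄_m) = 29.4880  ⇒  Cov = 29.4880 / 5 = 5.8976
Σ(R_m − R̄_m)² = 37.8920  ⇒  Var(R_m) = 37.8920 / 5 = 7.5784
β = Cov / Var(R_m) = 5.8976 / 7.5784 = 0.7782
E(R) = R_f + β × MRP = 2.55% + 0.7782 × 3.27% = 5.09%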